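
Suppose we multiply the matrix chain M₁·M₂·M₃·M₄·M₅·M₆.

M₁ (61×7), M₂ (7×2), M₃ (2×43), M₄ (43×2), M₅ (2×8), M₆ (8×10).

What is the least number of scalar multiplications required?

2434

Adjacent pairs: M₁M₂ = 61·7·2 = 854; M₂M₃ = 7·2·43 = 602; M₃M₄ = 2·43·2 = 172; M₄M₅ = 43·2·8 = 688; M₅M₆ = 2·8·10 = 160.
Length 3: M₁..M₃: k=1: 0+602+61·7·43=18963; k=2: 854+0+61·2·43=6100 → min 6100 | M₂..M₄: k=2: 0+172+7·2·2=200; k=3: 602+0+7·43·2=1204 → min 200 | M₃..M₅: k=3: 0+688+2·43·8=1376; k=4: 172+0+2·2·8=204 → min 204 | M₄..M₆: k=4: 0+160+43·2·10=1020; k=5: 688+0+43·8·10=4128 → min 1020.
Length 4: M₁..M₄: k=1: 0+200+61·7·2=1054; k=2: 854+172+61·2·2=1270; k=3: 6100+0+61·43·2=11346 → min 1054 | M₂..M₅: k=2: 0+204+7·2·8=316; k=3: 602+688+7·43·8=3698; k=4: 200+0+7·2·8=312 → min 312 | M₃..M₆: k=3: 0+1020+2·43·10=1880; k=4: 172+160+2·2·10=372; k=5: 204+0+2·8·10=364 → min 364.
Length 5: M₁..M₅: k=1: 0+312+61·7·8=3728; k=2: 854+204+61·2·8=2034; k=3: 6100+688+61·43·8=27772; k=4: 1054+0+61·2·8=2030 → min 2030 | M₂..M₆: k=2: 0+364+7·2·10=504; k=3: 602+1020+7·43·10=4632; k=4: 200+160+7·2·10=500; k=5: 312+0+7·8·10=872 → min 500.
Length 6: M₁..M₆: k=1: 0+500+61·7·10=4770; k=2: 854+364+61·2·10=2438; k=3: 6100+1020+61·43·10=33350; k=4: 1054+160+61·2·10=2434; k=5: 2030+0+61·8·10=6910 → min 2434.
Optimal order: ((M₁·(M₂·(M₃·M₄)))·(M₅·M₆)) with cost 2434.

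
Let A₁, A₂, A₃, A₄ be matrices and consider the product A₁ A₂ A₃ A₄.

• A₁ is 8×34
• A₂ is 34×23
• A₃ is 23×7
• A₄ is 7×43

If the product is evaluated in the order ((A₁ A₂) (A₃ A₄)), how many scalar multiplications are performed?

21091

(A₁ A₂): 8×34 by 34×23 → 8×23, cost 8·34·23 = 6256
(A₃ A₄): 23×7 by 7×43 → 23×43, cost 23·7·43 = 6923
((A₁ A₂) (A₃ A₄)): 8×23 by 23×43 → 8×43, cost 8·23·43 = 7912; cumulative 21091
Total: 21091 scalar multiplications.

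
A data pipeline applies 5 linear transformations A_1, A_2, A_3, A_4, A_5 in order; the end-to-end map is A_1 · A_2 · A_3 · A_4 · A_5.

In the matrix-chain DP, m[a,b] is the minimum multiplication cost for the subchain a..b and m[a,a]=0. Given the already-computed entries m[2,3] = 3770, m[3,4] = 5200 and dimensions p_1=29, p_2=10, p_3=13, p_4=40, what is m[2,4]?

m[2,4] = min over k∈[2,3] of m[2,k]+m[k+1,4]+p_{1}·p_k·p_{4}.
k=2: 0 + 5200 + 29·10·40 = 16800; k=3: 3770 + 0 + 29·13·40 = 18850.
Minimum: 16800 at k=2.

16800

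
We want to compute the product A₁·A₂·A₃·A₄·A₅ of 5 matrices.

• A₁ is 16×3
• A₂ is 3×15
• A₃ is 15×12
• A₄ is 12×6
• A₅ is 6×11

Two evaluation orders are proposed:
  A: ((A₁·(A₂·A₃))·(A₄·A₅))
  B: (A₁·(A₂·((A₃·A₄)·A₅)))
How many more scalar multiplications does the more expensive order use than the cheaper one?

Order A = ((A₁·(A₂·A₃))·(A₄·A₅)): (A₂·A₃): 3×15 by 15×12 → 3×12, cost 3·15·12 = 540; (A₁·(A₂·A₃)): 16×3 by 3×12 → 16×12, cost 16·3·12 = 576; cumulative 1116; (A₄·A₅): 12×6 by 6×11 → 12×11, cost 12·6·11 = 792; ((A₁·(A₂·A₃))·(A₄·A₅)): 16×12 by 12×11 → 16×11, cost 16·12·11 = 2112; cumulative 4020. Total 4020.
Order B = (A₁·(A₂·((A₃·A₄)·A₅))): (A₃·A₄): 15×12 by 12×6 → 15×6, cost 15·12·6 = 1080; ((A₃·A₄)·A₅): 15×6 by 6×11 → 15×11, cost 15·6·11 = 990; cumulative 2070; (A₂·((A₃·A₄)·A₅)): 3×15 by 15×11 → 3×11, cost 3·15·11 = 495; cumulative 2565; (A₁·(A₂·((A₃·A₄)·A₅))): 16×3 by 3×11 → 16×11, cost 16·3·11 = 528; cumulative 3093. Total 3093.
Difference: |4020 − 3093| = 927.

927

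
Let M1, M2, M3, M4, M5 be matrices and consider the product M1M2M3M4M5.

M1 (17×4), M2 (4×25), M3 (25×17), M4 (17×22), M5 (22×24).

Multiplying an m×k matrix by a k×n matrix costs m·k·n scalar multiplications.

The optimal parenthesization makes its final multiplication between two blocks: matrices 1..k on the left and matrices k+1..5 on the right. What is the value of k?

Adjacent pairs: M1M2 = 17·4·25 = 1700; M2M3 = 4·25·17 = 1700; M3M4 = 25·17·22 = 9350; M4M5 = 17·22·24 = 8976.
Length 3: M1..M3: k=1: 0+1700+17·4·17=2856; k=2: 1700+0+17·25·17=8925 → min 2856 | M2..M4: k=2: 0+9350+4·25·22=11550; k=3: 1700+0+4·17·22=3196 → min 3196 | M3..M5: k=3: 0+8976+25·17·24=19176; k=4: 9350+0+25·22·24=22550 → min 19176.
Length 4: M1..M4: k=1: 0+3196+17·4·22=4692; k=2: 1700+9350+17·25·22=20400; k=3: 2856+0+17·17·22=9214 → min 4692 | M2..M5: k=2: 0+19176+4·25·24=21576; k=3: 1700+8976+4·17·24=12308; k=4: 3196+0+4·22·24=5308 → min 5308.
Top-level splits: k=1: (M1..M1)·(M2..M5) → 0+5308+17·4·24 = 6940; k=2: (M1..M2)·(M3..M5) → 1700+19176+17·25·24 = 31076; k=3: (M1..M3)·(M4..M5) → 2856+8976+17·17·24 = 18768; k=4: (M1..M4)·(M5..M5) → 4692+0+17·22·24 = 13668.
Best split is after M1, i.e. k = 1.

1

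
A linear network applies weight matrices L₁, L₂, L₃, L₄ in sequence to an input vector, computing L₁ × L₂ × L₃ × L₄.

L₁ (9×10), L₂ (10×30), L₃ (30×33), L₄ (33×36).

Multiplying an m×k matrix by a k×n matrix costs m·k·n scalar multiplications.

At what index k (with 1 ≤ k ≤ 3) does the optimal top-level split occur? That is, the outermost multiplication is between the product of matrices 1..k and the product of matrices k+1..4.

Adjacent pairs: L₁L₂ = 9·10·30 = 2700; L₂L₃ = 10·30·33 = 9900; L₃L₄ = 30·33·36 = 35640.
Length 3: L₁..L₃: k=1: 0+9900+9·10·33=12870; k=2: 2700+0+9·30·33=11610 → min 11610 | L₂..L₄: k=2: 0+35640+10·30·36=46440; k=3: 9900+0+10·33·36=21780 → min 21780.
Top-level splits: k=1: (L₁..L₁)·(L₂..L₄) → 0+21780+9·10·36 = 25020; k=2: (L₁..L₂)·(L₃..L₄) → 2700+35640+9·30·36 = 48060; k=3: (L₁..L₃)·(L₄..L₄) → 11610+0+9·33·36 = 22302.
Best split is after L₃, i.e. k = 3.

3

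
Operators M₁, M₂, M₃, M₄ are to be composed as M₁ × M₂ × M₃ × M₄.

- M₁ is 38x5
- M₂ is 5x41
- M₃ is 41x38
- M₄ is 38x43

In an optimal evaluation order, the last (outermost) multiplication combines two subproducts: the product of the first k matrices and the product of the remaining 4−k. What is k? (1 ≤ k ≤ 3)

Adjacent pairs: M₁M₂ = 38·5·41 = 7790; M₂M₃ = 5·41·38 = 7790; M₃M₄ = 41·38·43 = 66994.
Length 3: M₁..M₃: k=1: 0+7790+38·5·38=15010; k=2: 7790+0+38·41·38=66994 → min 15010 | M₂..M₄: k=2: 0+66994+5·41·43=75809; k=3: 7790+0+5·38·43=15960 → min 15960.
Top-level splits: k=1: (M₁..M₁)·(M₂..M₄) → 0+15960+38·5·43 = 24130; k=2: (M₁..M₂)·(M₃..M₄) → 7790+66994+38·41·43 = 141778; k=3: (M₁..M₃)·(M₄..M₄) → 15010+0+38·38·43 = 77102.
Best split is after M₁, i.e. k = 1.

1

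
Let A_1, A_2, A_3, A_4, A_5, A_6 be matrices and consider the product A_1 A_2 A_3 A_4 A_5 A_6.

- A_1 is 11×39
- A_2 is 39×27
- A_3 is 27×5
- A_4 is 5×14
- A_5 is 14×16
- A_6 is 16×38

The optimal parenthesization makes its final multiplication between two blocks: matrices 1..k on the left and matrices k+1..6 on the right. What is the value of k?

Adjacent pairs: A_1A_2 = 11·39·27 = 11583; A_2A_3 = 39·27·5 = 5265; A_3A_4 = 27·5·14 = 1890; A_4A_5 = 5·14·16 = 1120; A_5A_6 = 14·16·38 = 8512.
Length 3: A_1..A_3: k=1: 0+5265+11·39·5=7410; k=2: 11583+0+11·27·5=13068 → min 7410 | A_2..A_4: k=2: 0+1890+39·27·14=16632; k=3: 5265+0+39·5·14=7995 → min 7995 | A_3..A_5: k=3: 0+1120+27·5·16=3280; k=4: 1890+0+27·14·16=7938 → min 3280 | A_4..A_6: k=4: 0+8512+5·14·38=11172; k=5: 1120+0+5·16·38=4160 → min 4160.
Length 4: A_1..A_4: k=1: 0+7995+11·39·14=14001; k=2: 11583+1890+11·27·14=17631; k=3: 7410+0+11·5·14=8180 → min 8180 | A_2..A_5: k=2: 0+3280+39·27·16=20128; k=3: 5265+1120+39·5·16=9505; k=4: 7995+0+39·14·16=16731 → min 9505 | A_3..A_6: k=3: 0+4160+27·5·38=9290; k=4: 1890+8512+27·14·38=24766; k=5: 3280+0+27·16·38=19696 → min 9290.
Length 5: A_1..A_5: k=1: 0+9505+11·39·16=16369; k=2: 11583+3280+11·27·16=19615; k=3: 7410+1120+11·5·16=9410; k=4: 8180+0+11·14·16=10644 → min 9410 | A_2..A_6: k=2: 0+9290+39·27·38=49304; k=3: 5265+4160+39·5·38=16835; k=4: 7995+8512+39·14·38=37255; k=5: 9505+0+39·16·38=33217 → min 16835.
Top-level splits: k=1: (A_1..A_1)·(A_2..A_6) → 0+16835+11·39·38 = 33137; k=2: (A_1..A_2)·(A_3..A_6) → 11583+9290+11·27·38 = 32159; k=3: (A_1..A_3)·(A_4..A_6) → 7410+4160+11·5·38 = 13660; k=4: (A_1..A_4)·(A_5..A_6) → 8180+8512+11·14·38 = 22544; k=5: (A_1..A_5)·(A_6..A_6) → 9410+0+11·16·38 = 16098.
Best split is after A_3, i.e. k = 3.

3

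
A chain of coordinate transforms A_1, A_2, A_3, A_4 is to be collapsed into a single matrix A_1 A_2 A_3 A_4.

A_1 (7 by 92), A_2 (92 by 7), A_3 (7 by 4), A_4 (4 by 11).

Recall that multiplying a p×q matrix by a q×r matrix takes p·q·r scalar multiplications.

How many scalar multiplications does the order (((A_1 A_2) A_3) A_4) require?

5012

(A_1 A_2): 7×92 by 92×7 → 7×7, cost 7·92·7 = 4508
((A_1 A_2) A_3): 7×7 by 7×4 → 7×4, cost 7·7·4 = 196; cumulative 4704
(((A_1 A_2) A_3) A_4): 7×4 by 4×11 → 7×11, cost 7·4·11 = 308; cumulative 5012
Total: 5012 scalar multiplications.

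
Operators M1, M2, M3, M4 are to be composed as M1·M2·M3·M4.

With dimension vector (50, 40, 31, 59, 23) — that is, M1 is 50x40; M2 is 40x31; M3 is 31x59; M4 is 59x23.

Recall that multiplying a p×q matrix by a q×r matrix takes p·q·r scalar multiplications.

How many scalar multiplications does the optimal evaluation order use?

116587

Adjacent pairs: M1M2 = 50·40·31 = 62000; M2M3 = 40·31·59 = 73160; M3M4 = 31·59·23 = 42067.
Length 3: M1..M3: k=1: 0+73160+50·40·59=191160; k=2: 62000+0+50·31·59=153450 → min 153450 | M2..M4: k=2: 0+42067+40·31·23=70587; k=3: 73160+0+40·59·23=127440 → min 70587.
Length 4: M1..M4: k=1: 0+70587+50·40·23=116587; k=2: 62000+42067+50·31·23=139717; k=3: 153450+0+50·59·23=221300 → min 116587.
Optimal order: (M1·(M2·(M3·M4))) with cost 116587.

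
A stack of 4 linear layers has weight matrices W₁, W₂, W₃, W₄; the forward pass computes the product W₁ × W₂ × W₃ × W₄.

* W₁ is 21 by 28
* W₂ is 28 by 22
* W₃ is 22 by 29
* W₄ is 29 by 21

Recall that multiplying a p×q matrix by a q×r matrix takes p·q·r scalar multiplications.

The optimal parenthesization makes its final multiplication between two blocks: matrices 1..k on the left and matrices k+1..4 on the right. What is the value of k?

2

Adjacent pairs: W₁W₂ = 21·28·22 = 12936; W₂W₃ = 28·22·29 = 17864; W₃W₄ = 22·29·21 = 13398.
Length 3: W₁..W₃: k=1: 0+17864+21·28·29=34916; k=2: 12936+0+21·22·29=26334 → min 26334 | W₂..W₄: k=2: 0+13398+28·22·21=26334; k=3: 17864+0+28·29·21=34916 → min 26334.
Top-level splits: k=1: (W₁..W₁)·(W₂..W₄) → 0+26334+21·28·21 = 38682; k=2: (W₁..W₂)·(W₃..W₄) → 12936+13398+21·22·21 = 36036; k=3: (W₁..W₃)·(W₄..W₄) → 26334+0+21·29·21 = 39123.
Best split is after W₂, i.e. k = 2.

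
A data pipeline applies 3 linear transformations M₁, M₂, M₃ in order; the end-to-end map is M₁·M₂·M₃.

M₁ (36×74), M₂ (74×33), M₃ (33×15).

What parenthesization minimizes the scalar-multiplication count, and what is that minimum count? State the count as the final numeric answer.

76590

(M₁·(M₂·M₃)): cost 76590.
((M₁·M₂)·M₃): cost 105732.
Optimal: (M₁·(M₂·M₃)) with cost 76590.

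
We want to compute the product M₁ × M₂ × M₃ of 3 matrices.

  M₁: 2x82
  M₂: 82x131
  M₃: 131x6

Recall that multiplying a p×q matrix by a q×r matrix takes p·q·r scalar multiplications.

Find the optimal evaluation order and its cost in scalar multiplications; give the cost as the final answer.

23056

(M₁ × (M₂ × M₃)): cost 65436.
((M₁ × M₂) × M₃): cost 23056.
Optimal: ((M₁ × M₂) × M₃) with cost 23056.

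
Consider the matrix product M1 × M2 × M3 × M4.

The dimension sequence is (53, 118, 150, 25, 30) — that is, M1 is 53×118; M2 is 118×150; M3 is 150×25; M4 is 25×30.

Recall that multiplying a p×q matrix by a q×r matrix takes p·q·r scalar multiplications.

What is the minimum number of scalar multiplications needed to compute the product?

638600

Adjacent pairs: M1M2 = 53·118·150 = 938100; M2M3 = 118·150·25 = 442500; M3M4 = 150·25·30 = 112500.
Length 3: M1..M3: k=1: 0+442500+53·118·25=598850; k=2: 938100+0+53·150·25=1136850 → min 598850 | M2..M4: k=2: 0+112500+118·150·30=643500; k=3: 442500+0+118·25·30=531000 → min 531000.
Length 4: M1..M4: k=1: 0+531000+53·118·30=718620; k=2: 938100+112500+53·150·30=1289100; k=3: 598850+0+53·25·30=638600 → min 638600.
Optimal order: ((M1 × (M2 × M3)) × M4) with cost 638600.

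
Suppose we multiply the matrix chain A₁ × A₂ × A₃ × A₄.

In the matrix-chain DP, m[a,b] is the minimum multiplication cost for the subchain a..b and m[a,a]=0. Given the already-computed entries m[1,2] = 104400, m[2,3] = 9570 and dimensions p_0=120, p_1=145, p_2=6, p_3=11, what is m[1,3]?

112320

m[1,3] = min over k∈[1,2] of m[1,k]+m[k+1,3]+p_{0}·p_k·p_{3}.
k=1: 0 + 9570 + 120·145·11 = 200970; k=2: 104400 + 0 + 120·6·11 = 112320.
Minimum: 112320 at k=2.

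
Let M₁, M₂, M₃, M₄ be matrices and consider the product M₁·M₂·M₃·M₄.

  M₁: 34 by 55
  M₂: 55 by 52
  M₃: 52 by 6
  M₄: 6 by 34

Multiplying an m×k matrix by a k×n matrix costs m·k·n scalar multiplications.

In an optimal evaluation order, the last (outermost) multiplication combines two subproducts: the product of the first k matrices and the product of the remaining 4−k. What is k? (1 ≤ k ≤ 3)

Adjacent pairs: M₁M₂ = 34·55·52 = 97240; M₂M₃ = 55·52·6 = 17160; M₃M₄ = 52·6·34 = 10608.
Length 3: M₁..M₃: k=1: 0+17160+34·55·6=28380; k=2: 97240+0+34·52·6=107848 → min 28380 | M₂..M₄: k=2: 0+10608+55·52·34=107848; k=3: 17160+0+55·6·34=28380 → min 28380.
Top-level splits: k=1: (M₁..M₁)·(M₂..M₄) → 0+28380+34·55·34 = 91960; k=2: (M₁..M₂)·(M₃..M₄) → 97240+10608+34·52·34 = 167960; k=3: (M₁..M₃)·(M₄..M₄) → 28380+0+34·6·34 = 35316.
Best split is after M₃, i.e. k = 3.

3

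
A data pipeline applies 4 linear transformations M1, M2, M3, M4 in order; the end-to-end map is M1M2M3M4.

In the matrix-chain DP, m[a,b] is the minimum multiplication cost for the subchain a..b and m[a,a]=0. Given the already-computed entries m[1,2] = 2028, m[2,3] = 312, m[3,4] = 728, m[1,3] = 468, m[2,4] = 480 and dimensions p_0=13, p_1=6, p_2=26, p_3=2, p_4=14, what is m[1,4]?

m[1,4] = min over k∈[1,3] of m[1,k]+m[k+1,4]+p_{0}·p_k·p_{4}.
k=1: 0 + 480 + 13·6·14 = 1572; k=2: 2028 + 728 + 13·26·14 = 7488; k=3: 468 + 0 + 13·2·14 = 832.
Minimum: 832 at k=3.

832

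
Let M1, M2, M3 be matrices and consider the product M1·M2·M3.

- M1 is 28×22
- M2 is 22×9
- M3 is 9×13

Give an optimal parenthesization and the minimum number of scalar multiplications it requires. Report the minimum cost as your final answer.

8820

(M1·(M2·M3)): cost 10582.
((M1·M2)·M3): cost 8820.
Optimal: ((M1·M2)·M3) with cost 8820.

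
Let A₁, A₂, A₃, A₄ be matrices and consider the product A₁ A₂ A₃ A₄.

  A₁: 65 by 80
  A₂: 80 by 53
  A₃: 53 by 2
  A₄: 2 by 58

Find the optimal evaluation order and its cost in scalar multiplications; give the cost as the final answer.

26420

Adjacent pairs: A₁A₂ = 65·80·53 = 275600; A₂A₃ = 80·53·2 = 8480; A₃A₄ = 53·2·58 = 6148.
Length 3: A₁..A₃: k=1: 0+8480+65·80·2=18880; k=2: 275600+0+65·53·2=282490 → min 18880 | A₂..A₄: k=2: 0+6148+80·53·58=252068; k=3: 8480+0+80·2·58=17760 → min 17760.
Length 4: A₁..A₄: k=1: 0+17760+65·80·58=319360; k=2: 275600+6148+65·53·58=481558; k=3: 18880+0+65·2·58=26420 → min 26420.
Optimal parenthesization: ((A₁ (A₂ A₃)) A₄) with cost 26420.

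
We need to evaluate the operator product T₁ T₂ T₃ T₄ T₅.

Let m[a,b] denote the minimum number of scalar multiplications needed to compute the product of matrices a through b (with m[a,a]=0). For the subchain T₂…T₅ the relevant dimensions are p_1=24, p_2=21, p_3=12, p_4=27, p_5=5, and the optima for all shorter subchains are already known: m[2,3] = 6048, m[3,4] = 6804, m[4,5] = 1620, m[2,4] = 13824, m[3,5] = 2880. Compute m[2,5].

m[2,5] = min over k∈[2,4] of m[2,k]+m[k+1,5]+p_{1}·p_k·p_{5}.
k=2: 0 + 2880 + 24·21·5 = 5400; k=3: 6048 + 1620 + 24·12·5 = 9108; k=4: 13824 + 0 + 24·27·5 = 17064.
Minimum: 5400 at k=2.

5400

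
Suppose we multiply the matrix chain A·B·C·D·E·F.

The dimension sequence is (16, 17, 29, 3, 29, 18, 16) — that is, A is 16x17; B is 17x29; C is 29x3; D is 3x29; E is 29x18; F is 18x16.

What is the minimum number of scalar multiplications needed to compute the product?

Adjacent pairs: AB = 16·17·29 = 7888; BC = 17·29·3 = 1479; CD = 29·3·29 = 2523; DE = 3·29·18 = 1566; EF = 29·18·16 = 8352.
Length 3: A..C: k=1: 0+1479+16·17·3=2295; k=2: 7888+0+16·29·3=9280 → min 2295 | B..D: k=2: 0+2523+17·29·29=16820; k=3: 1479+0+17·3·29=2958 → min 2958 | C..E: k=3: 0+1566+29·3·18=3132; k=4: 2523+0+29·29·18=17661 → min 3132 | D..F: k=4: 0+8352+3·29·16=9744; k=5: 1566+0+3·18·16=2430 → min 2430.
Length 4: A..D: k=1: 0+2958+16·17·29=10846; k=2: 7888+2523+16·29·29=23867; k=3: 2295+0+16·3·29=3687 → min 3687 | B..E: k=2: 0+3132+17·29·18=12006; k=3: 1479+1566+17·3·18=3963; k=4: 2958+0+17·29·18=11832 → min 3963 | C..F: k=3: 0+2430+29·3·16=3822; k=4: 2523+8352+29·29·16=24331; k=5: 3132+0+29·18·16=11484 → min 3822.
Length 5: A..E: k=1: 0+3963+16·17·18=8859; k=2: 7888+3132+16·29·18=19372; k=3: 2295+1566+16·3·18=4725; k=4: 3687+0+16·29·18=12039 → min 4725 | B..F: k=2: 0+3822+17·29·16=11710; k=3: 1479+2430+17·3·16=4725; k=4: 2958+8352+17·29·16=19198; k=5: 3963+0+17·18·16=8859 → min 4725.
Length 6: A..F: k=1: 0+4725+16·17·16=9077; k=2: 7888+3822+16·29·16=19134; k=3: 2295+2430+16·3·16=5493; k=4: 3687+8352+16·29·16=19463; k=5: 4725+0+16·18·16=9333 → min 5493.
Optimal order: ((A·(B·C))·((D·E)·F)) with cost 5493.

5493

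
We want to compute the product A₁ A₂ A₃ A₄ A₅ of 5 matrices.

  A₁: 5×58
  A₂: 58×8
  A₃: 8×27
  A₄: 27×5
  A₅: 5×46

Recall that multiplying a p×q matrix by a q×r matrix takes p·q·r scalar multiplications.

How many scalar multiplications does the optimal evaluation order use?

4750

Adjacent pairs: A₁A₂ = 5·58·8 = 2320; A₂A₃ = 58·8·27 = 12528; A₃A₄ = 8·27·5 = 1080; A₄A₅ = 27·5·46 = 6210.
Length 3: A₁..A₃: k=1: 0+12528+5·58·27=20358; k=2: 2320+0+5·8·27=3400 → min 3400 | A₂..A₄: k=2: 0+1080+58·8·5=3400; k=3: 12528+0+58·27·5=20358 → min 3400 | A₃..A₅: k=3: 0+6210+8·27·46=16146; k=4: 1080+0+8·5·46=2920 → min 2920.
Length 4: A₁..A₄: k=1: 0+3400+5·58·5=4850; k=2: 2320+1080+5·8·5=3600; k=3: 3400+0+5·27·5=4075 → min 3600 | A₂..A₅: k=2: 0+2920+58·8·46=24264; k=3: 12528+6210+58·27·46=90774; k=4: 3400+0+58·5·46=16740 → min 16740.
Length 5: A₁..A₅: k=1: 0+16740+5·58·46=30080; k=2: 2320+2920+5·8·46=7080; k=3: 3400+6210+5·27·46=15820; k=4: 3600+0+5·5·46=4750 → min 4750.
Optimal order: (((A₁ A₂) (A₃ A₄)) A₅) with cost 4750.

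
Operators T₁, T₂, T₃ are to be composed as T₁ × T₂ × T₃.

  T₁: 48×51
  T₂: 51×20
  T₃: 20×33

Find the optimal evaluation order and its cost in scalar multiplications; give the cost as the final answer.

(T₁ × (T₂ × T₃)): cost 114444.
((T₁ × T₂) × T₃): cost 80640.
Optimal: ((T₁ × T₂) × T₃) with cost 80640.

80640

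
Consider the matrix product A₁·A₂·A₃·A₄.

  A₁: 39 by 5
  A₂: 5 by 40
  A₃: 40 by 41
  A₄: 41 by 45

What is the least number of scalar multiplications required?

Adjacent pairs: A₁A₂ = 39·5·40 = 7800; A₂A₃ = 5·40·41 = 8200; A₃A₄ = 40·41·45 = 73800.
Length 3: A₁..A₃: k=1: 0+8200+39·5·41=16195; k=2: 7800+0+39·40·41=71760 → min 16195 | A₂..A₄: k=2: 0+73800+5·40·45=82800; k=3: 8200+0+5·41·45=17425 → min 17425.
Length 4: A₁..A₄: k=1: 0+17425+39·5·45=26200; k=2: 7800+73800+39·40·45=151800; k=3: 16195+0+39·41·45=88150 → min 26200.
Optimal order: (A₁·((A₂·A₃)·A₄)) with cost 26200.

26200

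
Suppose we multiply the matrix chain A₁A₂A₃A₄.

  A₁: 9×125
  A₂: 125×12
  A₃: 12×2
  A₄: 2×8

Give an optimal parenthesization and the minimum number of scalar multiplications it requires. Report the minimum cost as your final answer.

Adjacent pairs: A₁A₂ = 9·125·12 = 13500; A₂A₃ = 125·12·2 = 3000; A₃A₄ = 12·2·8 = 192.
Length 3: A₁..A₃: k=1: 0+3000+9·125·2=5250; k=2: 13500+0+9·12·2=13716 → min 5250 | A₂..A₄: k=2: 0+192+125·12·8=12192; k=3: 3000+0+125·2·8=5000 → min 5000.
Length 4: A₁..A₄: k=1: 0+5000+9·125·8=14000; k=2: 13500+192+9·12·8=14556; k=3: 5250+0+9·2·8=5394 → min 5394.
Optimal parenthesization: ((A₁(A₂A₃))A₄) with cost 5394.

5394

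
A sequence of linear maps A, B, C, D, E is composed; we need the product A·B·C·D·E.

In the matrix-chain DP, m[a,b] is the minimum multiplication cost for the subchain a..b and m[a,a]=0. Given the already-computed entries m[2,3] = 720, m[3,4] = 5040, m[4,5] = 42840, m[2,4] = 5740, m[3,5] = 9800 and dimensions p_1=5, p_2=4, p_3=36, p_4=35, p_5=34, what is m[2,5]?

m[2,5] = min over k∈[2,4] of m[2,k]+m[k+1,5]+p_{1}·p_k·p_{5}.
k=2: 0 + 9800 + 5·4·34 = 10480; k=3: 720 + 42840 + 5·36·34 = 49680; k=4: 5740 + 0 + 5·35·34 = 11690.
Minimum: 10480 at k=2.

10480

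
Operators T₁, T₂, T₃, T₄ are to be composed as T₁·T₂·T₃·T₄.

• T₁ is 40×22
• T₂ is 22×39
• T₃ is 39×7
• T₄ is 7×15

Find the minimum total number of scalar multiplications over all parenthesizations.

16366

Adjacent pairs: T₁T₂ = 40·22·39 = 34320; T₂T₃ = 22·39·7 = 6006; T₃T₄ = 39·7·15 = 4095.
Length 3: T₁..T₃: k=1: 0+6006+40·22·7=12166; k=2: 34320+0+40·39·7=45240 → min 12166 | T₂..T₄: k=2: 0+4095+22·39·15=16965; k=3: 6006+0+22·7·15=8316 → min 8316.
Length 4: T₁..T₄: k=1: 0+8316+40·22·15=21516; k=2: 34320+4095+40·39·15=61815; k=3: 12166+0+40·7·15=16366 → min 16366.
Optimal order: ((T₁·(T₂·T₃))·T₄) with cost 16366.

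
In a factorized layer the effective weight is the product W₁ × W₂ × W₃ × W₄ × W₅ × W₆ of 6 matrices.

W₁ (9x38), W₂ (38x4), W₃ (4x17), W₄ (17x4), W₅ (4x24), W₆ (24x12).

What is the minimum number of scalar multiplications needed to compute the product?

Adjacent pairs: W₁W₂ = 9·38·4 = 1368; W₂W₃ = 38·4·17 = 2584; W₃W₄ = 4·17·4 = 272; W₄W₅ = 17·4·24 = 1632; W₅W₆ = 4·24·12 = 1152.
Length 3: W₁..W₃: k=1: 0+2584+9·38·17=8398; k=2: 1368+0+9·4·17=1980 → min 1980 | W₂..W₄: k=2: 0+272+38·4·4=880; k=3: 2584+0+38·17·4=5168 → min 880 | W₃..W₅: k=3: 0+1632+4·17·24=3264; k=4: 272+0+4·4·24=656 → min 656 | W₄..W₆: k=4: 0+1152+17·4·12=1968; k=5: 1632+0+17·24·12=6528 → min 1968.
Length 4: W₁..W₄: k=1: 0+880+9·38·4=2248; k=2: 1368+272+9·4·4=1784; k=3: 1980+0+9·17·4=2592 → min 1784 | W₂..W₅: k=2: 0+656+38·4·24=4304; k=3: 2584+1632+38·17·24=19720; k=4: 880+0+38·4·24=4528 → min 4304 | W₃..W₆: k=3: 0+1968+4·17·12=2784; k=4: 272+1152+4·4·12=1616; k=5: 656+0+4·24·12=1808 → min 1616.
Length 5: W₁..W₅: k=1: 0+4304+9·38·24=12512; k=2: 1368+656+9·4·24=2888; k=3: 1980+1632+9·17·24=7284; k=4: 1784+0+9·4·24=2648 → min 2648 | W₂..W₆: k=2: 0+1616+38·4·12=3440; k=3: 2584+1968+38·17·12=12304; k=4: 880+1152+38·4·12=3856; k=5: 4304+0+38·24·12=15248 → min 3440.
Length 6: W₁..W₆: k=1: 0+3440+9·38·12=7544; k=2: 1368+1616+9·4·12=3416; k=3: 1980+1968+9·17·12=5784; k=4: 1784+1152+9·4·12=3368; k=5: 2648+0+9·24·12=5240 → min 3368.
Optimal order: (((W₁ × W₂) × (W₃ × W₄)) × (W₅ × W₆)) with cost 3368.

3368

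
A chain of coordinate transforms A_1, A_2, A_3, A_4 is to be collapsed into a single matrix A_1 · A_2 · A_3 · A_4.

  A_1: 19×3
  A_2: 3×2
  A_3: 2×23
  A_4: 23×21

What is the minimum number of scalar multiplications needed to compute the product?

Adjacent pairs: A_1A_2 = 19·3·2 = 114; A_2A_3 = 3·2·23 = 138; A_3A_4 = 2·23·21 = 966.
Length 3: A_1..A_3: k=1: 0+138+19·3·23=1449; k=2: 114+0+19·2·23=988 → min 988 | A_2..A_4: k=2: 0+966+3·2·21=1092; k=3: 138+0+3·23·21=1587 → min 1092.
Length 4: A_1..A_4: k=1: 0+1092+19·3·21=2289; k=2: 114+966+19·2·21=1878; k=3: 988+0+19·23·21=10165 → min 1878.
Optimal order: ((A_1 · A_2) · (A_3 · A_4)) with cost 1878.

1878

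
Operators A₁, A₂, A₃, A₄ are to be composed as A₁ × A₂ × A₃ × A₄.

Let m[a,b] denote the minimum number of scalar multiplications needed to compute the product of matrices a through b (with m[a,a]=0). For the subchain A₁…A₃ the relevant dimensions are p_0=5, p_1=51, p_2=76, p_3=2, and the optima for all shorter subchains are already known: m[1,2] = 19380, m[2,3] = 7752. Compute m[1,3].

8262

m[1,3] = min over k∈[1,2] of m[1,k]+m[k+1,3]+p_{0}·p_k·p_{3}.
k=1: 0 + 7752 + 5·51·2 = 8262; k=2: 19380 + 0 + 5·76·2 = 20140.
Minimum: 8262 at k=1.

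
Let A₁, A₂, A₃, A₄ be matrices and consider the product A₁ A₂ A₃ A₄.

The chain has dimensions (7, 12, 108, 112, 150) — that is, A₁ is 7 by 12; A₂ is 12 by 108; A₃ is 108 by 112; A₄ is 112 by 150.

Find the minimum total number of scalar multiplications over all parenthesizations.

Adjacent pairs: A₁A₂ = 7·12·108 = 9072; A₂A₃ = 12·108·112 = 145152; A₃A₄ = 108·112·150 = 1814400.
Length 3: A₁..A₃: k=1: 0+145152+7·12·112=154560; k=2: 9072+0+7·108·112=93744 → min 93744 | A₂..A₄: k=2: 0+1814400+12·108·150=2008800; k=3: 145152+0+12·112·150=346752 → min 346752.
Length 4: A₁..A₄: k=1: 0+346752+7·12·150=359352; k=2: 9072+1814400+7·108·150=1936872; k=3: 93744+0+7·112·150=211344 → min 211344.
Optimal order: (((A₁ A₂) A₃) A₄) with cost 211344.

211344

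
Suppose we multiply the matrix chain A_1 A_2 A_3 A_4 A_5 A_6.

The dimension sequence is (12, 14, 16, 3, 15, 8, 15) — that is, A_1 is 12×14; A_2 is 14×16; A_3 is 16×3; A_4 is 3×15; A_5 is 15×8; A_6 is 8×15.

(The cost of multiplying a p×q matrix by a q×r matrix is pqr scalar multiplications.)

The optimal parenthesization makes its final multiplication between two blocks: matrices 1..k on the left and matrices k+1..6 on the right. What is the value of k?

Adjacent pairs: A_1A_2 = 12·14·16 = 2688; A_2A_3 = 14·16·3 = 672; A_3A_4 = 16·3·15 = 720; A_4A_5 = 3·15·8 = 360; A_5A_6 = 15·8·15 = 1800.
Length 3: A_1..A_3: k=1: 0+672+12·14·3=1176; k=2: 2688+0+12·16·3=3264 → min 1176 | A_2..A_4: k=2: 0+720+14·16·15=4080; k=3: 672+0+14·3·15=1302 → min 1302 | A_3..A_5: k=3: 0+360+16·3·8=744; k=4: 720+0+16·15·8=2640 → min 744 | A_4..A_6: k=4: 0+1800+3·15·15=2475; k=5: 360+0+3·8·15=720 → min 720.
Length 4: A_1..A_4: k=1: 0+1302+12·14·15=3822; k=2: 2688+720+12·16·15=6288; k=3: 1176+0+12·3·15=1716 → min 1716 | A_2..A_5: k=2: 0+744+14·16·8=2536; k=3: 672+360+14·3·8=1368; k=4: 1302+0+14·15·8=2982 → min 1368 | A_3..A_6: k=3: 0+720+16·3·15=1440; k=4: 720+1800+16·15·15=6120; k=5: 744+0+16·8·15=2664 → min 1440.
Length 5: A_1..A_5: k=1: 0+1368+12·14·8=2712; k=2: 2688+744+12·16·8=4968; k=3: 1176+360+12·3·8=1824; k=4: 1716+0+12·15·8=3156 → min 1824 | A_2..A_6: k=2: 0+1440+14·16·15=4800; k=3: 672+720+14·3·15=2022; k=4: 1302+1800+14·15·15=6252; k=5: 1368+0+14·8·15=3048 → min 2022.
Top-level splits: k=1: (A_1..A_1)·(A_2..A_6) → 0+2022+12·14·15 = 4542; k=2: (A_1..A_2)·(A_3..A_6) → 2688+1440+12·16·15 = 7008; k=3: (A_1..A_3)·(A_4..A_6) → 1176+720+12·3·15 = 2436; k=4: (A_1..A_4)·(A_5..A_6) → 1716+1800+12·15·15 = 6216; k=5: (A_1..A_5)·(A_6..A_6) → 1824+0+12·8·15 = 3264.
Best split is after A_3, i.e. k = 3.

3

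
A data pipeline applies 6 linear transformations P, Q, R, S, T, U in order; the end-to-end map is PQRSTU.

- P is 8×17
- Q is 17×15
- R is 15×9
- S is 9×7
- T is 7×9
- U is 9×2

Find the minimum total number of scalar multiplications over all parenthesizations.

Adjacent pairs: PQ = 8·17·15 = 2040; QR = 17·15·9 = 2295; RS = 15·9·7 = 945; ST = 9·7·9 = 567; TU = 7·9·2 = 126.
Length 3: P..R: k=1: 0+2295+8·17·9=3519; k=2: 2040+0+8·15·9=3120 → min 3120 | Q..S: k=2: 0+945+17·15·7=2730; k=3: 2295+0+17·9·7=3366 → min 2730 | R..T: k=3: 0+567+15·9·9=1782; k=4: 945+0+15·7·9=1890 → min 1782 | S..U: k=4: 0+126+9·7·2=252; k=5: 567+0+9·9·2=729 → min 252.
Length 4: P..S: k=1: 0+2730+8·17·7=3682; k=2: 2040+945+8·15·7=3825; k=3: 3120+0+8·9·7=3624 → min 3624 | Q..T: k=2: 0+1782+17·15·9=4077; k=3: 2295+567+17·9·9=4239; k=4: 2730+0+17·7·9=3801 → min 3801 | R..U: k=3: 0+252+15·9·2=522; k=4: 945+126+15·7·2=1281; k=5: 1782+0+15·9·2=2052 → min 522.
Length 5: P..T: k=1: 0+3801+8·17·9=5025; k=2: 2040+1782+8·15·9=4902; k=3: 3120+567+8·9·9=4335; k=4: 3624+0+8·7·9=4128 → min 4128 | Q..U: k=2: 0+522+17·15·2=1032; k=3: 2295+252+17·9·2=2853; k=4: 2730+126+17·7·2=3094; k=5: 3801+0+17·9·2=4107 → min 1032.
Length 6: P..U: k=1: 0+1032+8·17·2=1304; k=2: 2040+522+8·15·2=2802; k=3: 3120+252+8·9·2=3516; k=4: 3624+126+8·7·2=3862; k=5: 4128+0+8·9·2=4272 → min 1304.
Optimal order: (P(Q(R(S(TU))))) with cost 1304.

1304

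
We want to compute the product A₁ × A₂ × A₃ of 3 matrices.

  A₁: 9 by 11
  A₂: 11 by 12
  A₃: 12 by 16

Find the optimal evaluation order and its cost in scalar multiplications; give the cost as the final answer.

(A₁ × (A₂ × A₃)): cost 3696.
((A₁ × A₂) × A₃): cost 2916.
Optimal: ((A₁ × A₂) × A₃) with cost 2916.

2916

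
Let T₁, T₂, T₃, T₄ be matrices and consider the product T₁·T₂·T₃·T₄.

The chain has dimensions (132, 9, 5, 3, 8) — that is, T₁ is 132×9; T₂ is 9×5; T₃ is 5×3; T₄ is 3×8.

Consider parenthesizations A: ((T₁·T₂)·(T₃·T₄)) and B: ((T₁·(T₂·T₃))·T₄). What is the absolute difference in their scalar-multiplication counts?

Order A = ((T₁·T₂)·(T₃·T₄)): (T₁·T₂): 132×9 by 9×5 → 132×5, cost 132·9·5 = 5940; (T₃·T₄): 5×3 by 3×8 → 5×8, cost 5·3·8 = 120; ((T₁·T₂)·(T₃·T₄)): 132×5 by 5×8 → 132×8, cost 132·5·8 = 5280; cumulative 11340. Total 11340.
Order B = ((T₁·(T₂·T₃))·T₄): (T₂·T₃): 9×5 by 5×3 → 9×3, cost 9·5·3 = 135; (T₁·(T₂·T₃)): 132×9 by 9×3 → 132×3, cost 132·9·3 = 3564; cumulative 3699; ((T₁·(T₂·T₃))·T₄): 132×3 by 3×8 → 132×8, cost 132·3·8 = 3168; cumulative 6867. Total 6867.
Difference: |11340 − 6867| = 4473.

4473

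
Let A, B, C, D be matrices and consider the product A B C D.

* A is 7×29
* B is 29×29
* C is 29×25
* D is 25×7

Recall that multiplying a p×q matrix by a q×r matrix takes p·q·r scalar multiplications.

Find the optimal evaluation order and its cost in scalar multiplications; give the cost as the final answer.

Adjacent pairs: AB = 7·29·29 = 5887; BC = 29·29·25 = 21025; CD = 29·25·7 = 5075.
Length 3: A..C: k=1: 0+21025+7·29·25=26100; k=2: 5887+0+7·29·25=10962 → min 10962 | B..D: k=2: 0+5075+29·29·7=10962; k=3: 21025+0+29·25·7=26100 → min 10962.
Length 4: A..D: k=1: 0+10962+7·29·7=12383; k=2: 5887+5075+7·29·7=12383; k=3: 10962+0+7·25·7=12187 → min 12187.
Optimal parenthesization: (((A B) C) D) with cost 12187.

12187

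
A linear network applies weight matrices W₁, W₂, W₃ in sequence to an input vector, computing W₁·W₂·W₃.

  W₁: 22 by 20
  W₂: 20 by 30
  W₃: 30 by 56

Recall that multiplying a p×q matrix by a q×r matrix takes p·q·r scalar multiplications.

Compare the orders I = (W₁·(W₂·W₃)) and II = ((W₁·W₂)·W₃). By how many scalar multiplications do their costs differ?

8080

Order I = (W₁·(W₂·W₃)): (W₂·W₃): 20×30 by 30×56 → 20×56, cost 20·30·56 = 33600; (W₁·(W₂·W₃)): 22×20 by 20×56 → 22×56, cost 22·20·56 = 24640; cumulative 58240. Total 58240.
Order II = ((W₁·W₂)·W₃): (W₁·W₂): 22×20 by 20×30 → 22×30, cost 22·20·30 = 13200; ((W₁·W₂)·W₃): 22×30 by 30×56 → 22×56, cost 22·30·56 = 36960; cumulative 50160. Total 50160.
Difference: |58240 − 50160| = 8080.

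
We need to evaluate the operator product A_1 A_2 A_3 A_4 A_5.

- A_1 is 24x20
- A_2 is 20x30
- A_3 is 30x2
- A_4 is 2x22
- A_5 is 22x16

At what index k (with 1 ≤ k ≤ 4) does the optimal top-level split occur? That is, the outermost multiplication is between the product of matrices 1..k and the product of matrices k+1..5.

3

Adjacent pairs: A_1A_2 = 24·20·30 = 14400; A_2A_3 = 20·30·2 = 1200; A_3A_4 = 30·2·22 = 1320; A_4A_5 = 2·22·16 = 704.
Length 3: A_1..A_3: k=1: 0+1200+24·20·2=2160; k=2: 14400+0+24·30·2=15840 → min 2160 | A_2..A_4: k=2: 0+1320+20·30·22=14520; k=3: 1200+0+20·2·22=2080 → min 2080 | A_3..A_5: k=3: 0+704+30·2·16=1664; k=4: 1320+0+30·22·16=11880 → min 1664.
Length 4: A_1..A_4: k=1: 0+2080+24·20·22=12640; k=2: 14400+1320+24·30·22=31560; k=3: 2160+0+24·2·22=3216 → min 3216 | A_2..A_5: k=2: 0+1664+20·30·16=11264; k=3: 1200+704+20·2·16=2544; k=4: 2080+0+20·22·16=9120 → min 2544.
Top-level splits: k=1: (A_1..A_1)·(A_2..A_5) → 0+2544+24·20·16 = 10224; k=2: (A_1..A_2)·(A_3..A_5) → 14400+1664+24·30·16 = 27584; k=3: (A_1..A_3)·(A_4..A_5) → 2160+704+24·2·16 = 3632; k=4: (A_1..A_4)·(A_5..A_5) → 3216+0+24·22·16 = 11664.
Best split is after A_3, i.e. k = 3.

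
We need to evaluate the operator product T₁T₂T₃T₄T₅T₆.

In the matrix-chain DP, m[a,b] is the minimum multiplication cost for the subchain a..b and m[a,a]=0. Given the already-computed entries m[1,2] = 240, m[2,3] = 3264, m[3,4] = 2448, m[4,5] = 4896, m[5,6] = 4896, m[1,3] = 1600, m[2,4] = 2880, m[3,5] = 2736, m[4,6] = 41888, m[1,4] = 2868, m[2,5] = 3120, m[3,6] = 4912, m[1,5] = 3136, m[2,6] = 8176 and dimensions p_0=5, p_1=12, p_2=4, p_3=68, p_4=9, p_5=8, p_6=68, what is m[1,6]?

m[1,6] = min over k∈[1,5] of m[1,k]+m[k+1,6]+p_{0}·p_k·p_{6}.
k=1: 0 + 8176 + 5·12·68 = 12256; k=2: 240 + 4912 + 5·4·68 = 6512; k=3: 1600 + 41888 + 5·68·68 = 66608; k=4: 2868 + 4896 + 5·9·68 = 10824; k=5: 3136 + 0 + 5·8·68 = 5856.
Minimum: 5856 at k=5.

5856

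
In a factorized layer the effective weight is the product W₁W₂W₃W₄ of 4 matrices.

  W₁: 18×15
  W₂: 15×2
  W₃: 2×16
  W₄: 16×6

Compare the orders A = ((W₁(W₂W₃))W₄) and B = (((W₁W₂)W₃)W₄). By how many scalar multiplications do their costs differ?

Order A = ((W₁(W₂W₃))W₄): (W₂W₃): 15×2 by 2×16 → 15×16, cost 15·2·16 = 480; (W₁(W₂W₃)): 18×15 by 15×16 → 18×16, cost 18·15·16 = 4320; cumulative 4800; ((W₁(W₂W₃))W₄): 18×16 by 16×6 → 18×6, cost 18·16·6 = 1728; cumulative 6528. Total 6528.
Order B = (((W₁W₂)W₃)W₄): (W₁W₂): 18×15 by 15×2 → 18×2, cost 18·15·2 = 540; ((W₁W₂)W₃): 18×2 by 2×16 → 18×16, cost 18·2·16 = 576; cumulative 1116; (((W₁W₂)W₃)W₄): 18×16 by 16×6 → 18×6, cost 18·16·6 = 1728; cumulative 2844. Total 2844.
Difference: |6528 − 2844| = 3684.

3684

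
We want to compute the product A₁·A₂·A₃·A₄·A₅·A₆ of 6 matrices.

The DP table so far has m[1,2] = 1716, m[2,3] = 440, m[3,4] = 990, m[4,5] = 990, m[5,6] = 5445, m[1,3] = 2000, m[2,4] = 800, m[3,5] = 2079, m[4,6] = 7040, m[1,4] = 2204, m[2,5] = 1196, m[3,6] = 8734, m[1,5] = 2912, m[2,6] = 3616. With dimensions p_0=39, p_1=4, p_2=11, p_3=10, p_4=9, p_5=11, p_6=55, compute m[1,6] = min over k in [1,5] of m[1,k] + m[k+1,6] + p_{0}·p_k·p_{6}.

12196

m[1,6] = min over k∈[1,5] of m[1,k]+m[k+1,6]+p_{0}·p_k·p_{6}.
k=1: 0 + 3616 + 39·4·55 = 12196; k=2: 1716 + 8734 + 39·11·55 = 34045; k=3: 2000 + 7040 + 39·10·55 = 30490; k=4: 2204 + 5445 + 39·9·55 = 26954; k=5: 2912 + 0 + 39·11·55 = 26507.
Minimum: 12196 at k=1.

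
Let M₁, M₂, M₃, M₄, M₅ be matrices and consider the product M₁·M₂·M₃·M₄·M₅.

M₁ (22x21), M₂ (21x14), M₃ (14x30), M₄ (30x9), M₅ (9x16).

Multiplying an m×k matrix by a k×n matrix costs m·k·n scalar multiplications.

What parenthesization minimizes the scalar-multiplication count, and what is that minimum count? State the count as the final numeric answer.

13752

Adjacent pairs: M₁M₂ = 22·21·14 = 6468; M₂M₃ = 21·14·30 = 8820; M₃M₄ = 14·30·9 = 3780; M₄M₅ = 30·9·16 = 4320.
Length 3: M₁..M₃: k=1: 0+8820+22·21·30=22680; k=2: 6468+0+22·14·30=15708 → min 15708 | M₂..M₄: k=2: 0+3780+21·14·9=6426; k=3: 8820+0+21·30·9=14490 → min 6426 | M₃..M₅: k=3: 0+4320+14·30·16=11040; k=4: 3780+0+14·9·16=5796 → min 5796.
Length 4: M₁..M₄: k=1: 0+6426+22·21·9=10584; k=2: 6468+3780+22·14·9=13020; k=3: 15708+0+22·30·9=21648 → min 10584 | M₂..M₅: k=2: 0+5796+21·14·16=10500; k=3: 8820+4320+21·30·16=23220; k=4: 6426+0+21·9·16=9450 → min 9450.
Length 5: M₁..M₅: k=1: 0+9450+22·21·16=16842; k=2: 6468+5796+22·14·16=17192; k=3: 15708+4320+22·30·16=30588; k=4: 10584+0+22·9·16=13752 → min 13752.
Optimal parenthesization: ((M₁·(M₂·(M₃·M₄)))·M₅) with cost 13752.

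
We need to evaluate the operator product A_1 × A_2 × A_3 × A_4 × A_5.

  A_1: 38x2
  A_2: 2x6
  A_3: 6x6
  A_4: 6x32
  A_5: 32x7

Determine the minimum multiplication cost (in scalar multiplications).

1436

Adjacent pairs: A_1A_2 = 38·2·6 = 456; A_2A_3 = 2·6·6 = 72; A_3A_4 = 6·6·32 = 1152; A_4A_5 = 6·32·7 = 1344.
Length 3: A_1..A_3: k=1: 0+72+38·2·6=528; k=2: 456+0+38·6·6=1824 → min 528 | A_2..A_4: k=2: 0+1152+2·6·32=1536; k=3: 72+0+2·6·32=456 → min 456 | A_3..A_5: k=3: 0+1344+6·6·7=1596; k=4: 1152+0+6·32·7=2496 → min 1596.
Length 4: A_1..A_4: k=1: 0+456+38·2·32=2888; k=2: 456+1152+38·6·32=8904; k=3: 528+0+38·6·32=7824 → min 2888 | A_2..A_5: k=2: 0+1596+2·6·7=1680; k=3: 72+1344+2·6·7=1500; k=4: 456+0+2·32·7=904 → min 904.
Length 5: A_1..A_5: k=1: 0+904+38·2·7=1436; k=2: 456+1596+38·6·7=3648; k=3: 528+1344+38·6·7=3468; k=4: 2888+0+38·32·7=11400 → min 1436.
Optimal order: (A_1 × (((A_2 × A_3) × A_4) × A_5)) with cost 1436.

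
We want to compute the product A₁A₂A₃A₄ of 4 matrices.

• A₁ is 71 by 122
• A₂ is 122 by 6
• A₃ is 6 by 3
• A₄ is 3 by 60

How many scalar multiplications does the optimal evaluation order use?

40962

Adjacent pairs: A₁A₂ = 71·122·6 = 51972; A₂A₃ = 122·6·3 = 2196; A₃A₄ = 6·3·60 = 1080.
Length 3: A₁..A₃: k=1: 0+2196+71·122·3=28182; k=2: 51972+0+71·6·3=53250 → min 28182 | A₂..A₄: k=2: 0+1080+122·6·60=45000; k=3: 2196+0+122·3·60=24156 → min 24156.
Length 4: A₁..A₄: k=1: 0+24156+71·122·60=543876; k=2: 51972+1080+71·6·60=78612; k=3: 28182+0+71·3·60=40962 → min 40962.
Optimal order: ((A₁(A₂A₃))A₄) with cost 40962.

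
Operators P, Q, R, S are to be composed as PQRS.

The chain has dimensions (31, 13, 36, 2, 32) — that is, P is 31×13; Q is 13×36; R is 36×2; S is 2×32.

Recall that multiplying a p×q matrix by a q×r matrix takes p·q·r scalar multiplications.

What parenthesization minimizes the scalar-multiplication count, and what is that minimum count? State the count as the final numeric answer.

3726

Adjacent pairs: PQ = 31·13·36 = 14508; QR = 13·36·2 = 936; RS = 36·2·32 = 2304.
Length 3: P..R: k=1: 0+936+31·13·2=1742; k=2: 14508+0+31·36·2=16740 → min 1742 | Q..S: k=2: 0+2304+13·36·32=17280; k=3: 936+0+13·2·32=1768 → min 1768.
Length 4: P..S: k=1: 0+1768+31·13·32=14664; k=2: 14508+2304+31·36·32=52524; k=3: 1742+0+31·2·32=3726 → min 3726.
Optimal parenthesization: ((P(QR))S) with cost 3726.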